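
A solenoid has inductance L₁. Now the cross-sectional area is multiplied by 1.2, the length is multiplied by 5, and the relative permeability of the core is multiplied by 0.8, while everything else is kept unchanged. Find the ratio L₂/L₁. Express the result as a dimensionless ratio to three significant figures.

L₂/L₁ = 0.192

For a solenoid, L ∝ μᵣN²A/ℓ.
L₂/L₁ = (1.2) × (5)^-1 × (0.8) = 0.192.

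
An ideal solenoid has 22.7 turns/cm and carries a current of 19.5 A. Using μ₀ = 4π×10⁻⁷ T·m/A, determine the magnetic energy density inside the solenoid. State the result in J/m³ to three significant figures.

B = μ₀nI = (4π×10⁻⁷)(2.270×10^3)(19.5) = 5.563×10^-2 T.
u = B²/(2μ₀) = (5.563×10^-2)²/(2×4π×10⁻⁷) = 1.231×10^3 J/m³.

u ≈ 1230 J/m³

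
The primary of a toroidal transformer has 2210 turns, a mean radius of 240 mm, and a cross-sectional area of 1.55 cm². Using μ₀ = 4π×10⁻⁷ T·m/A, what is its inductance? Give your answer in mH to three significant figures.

L ≈ 0.631 mH

For a thin toroid, L = μ₀N²A/(2πR).
L = (4π×10⁻⁷)(2210)²(1.550×10^-4) / (2π×0.24 m) = 6.309×10^-4 H.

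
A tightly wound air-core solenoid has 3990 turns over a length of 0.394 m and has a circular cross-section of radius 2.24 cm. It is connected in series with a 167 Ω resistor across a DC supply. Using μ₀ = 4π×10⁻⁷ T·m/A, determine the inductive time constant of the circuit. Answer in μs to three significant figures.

τ ≈ 479 μs

A = πr² = π(2.240×10^-2 m)² = 1.576×10^-3 m².
L = μ₀N²A/ℓ = (4π×10⁻⁷)(3990)²(1.576×10^-3)/(0.394) = 8.004×10^-2 H.
τ = L/R = (8.004×10^-2)/(167) = 4.793×10^-4 s.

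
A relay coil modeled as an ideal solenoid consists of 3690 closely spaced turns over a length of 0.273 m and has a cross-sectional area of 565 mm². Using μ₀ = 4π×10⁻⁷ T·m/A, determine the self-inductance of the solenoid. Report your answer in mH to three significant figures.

L ≈ 35.4 mH

A = 565 mm² = 5.650×10^-4 m².
For a long solenoid, L = μ₀N²A/ℓ.
L = (4π×10⁻⁷)(3690)²(5.650×10^-4)/(0.273 m) = 3.541×10^-2 H.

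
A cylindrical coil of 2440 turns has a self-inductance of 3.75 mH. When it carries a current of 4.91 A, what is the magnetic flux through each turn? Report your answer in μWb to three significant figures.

Φ_B ≈ 7.55 μWb

From L = NΦ_B/I, the flux per turn is Φ_B = LI/N.
Φ_B = (3.750×10^-3 H)(4.91 A)/2440 = 7.546×10^-6 Wb.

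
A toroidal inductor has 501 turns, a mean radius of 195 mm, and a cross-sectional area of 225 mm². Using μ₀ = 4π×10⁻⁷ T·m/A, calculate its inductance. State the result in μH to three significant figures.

L ≈ 57.9 μH

For a thin toroid, L = μ₀N²A/(2πR).
L = (4π×10⁻⁷)(501)²(2.250×10^-4) / (2π×0.195 m) = 5.792×10^-5 H.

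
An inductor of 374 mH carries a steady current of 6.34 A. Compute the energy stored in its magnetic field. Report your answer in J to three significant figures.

U ≈ 7.52 J

Stored magnetic energy: U = ½LI².
U = ½(0.374 H)(6.34 A)² = 7.517 J.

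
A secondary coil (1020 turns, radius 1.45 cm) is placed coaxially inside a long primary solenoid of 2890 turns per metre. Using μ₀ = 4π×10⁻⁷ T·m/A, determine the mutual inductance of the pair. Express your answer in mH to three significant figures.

The outer solenoid produces a uniform field B₁ = μ₀n₁I₁ across the inner coil,
so the flux linkage is N₂Φ = N₂B₁A₂ = μ₀n₁N₂A₂·I₁, giving M = μ₀n₁N₂A₂.
A₂ = πr² = π(1.450×10^-2 m)² = 6.605×10^-4 m².
M = (4π×10⁻⁷)(2890)(1020)(6.605×10^-4) = 2.447×10^-3 H.

M ≈ 2.45 mH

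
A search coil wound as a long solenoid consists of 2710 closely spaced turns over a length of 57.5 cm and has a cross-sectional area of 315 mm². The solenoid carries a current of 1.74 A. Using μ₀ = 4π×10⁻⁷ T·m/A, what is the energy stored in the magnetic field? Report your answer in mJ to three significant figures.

U ≈ 7.65 mJ

A = 315 mm² = 3.150×10^-4 m².
L = μ₀N²A/ℓ = (4π×10⁻⁷)(2710)²(3.150×10^-4)/(0.575) = 5.056×10^-3 H.
U = ½LI² = ½(5.056×10^-3)(1.74)² = 7.653×10^-3 J.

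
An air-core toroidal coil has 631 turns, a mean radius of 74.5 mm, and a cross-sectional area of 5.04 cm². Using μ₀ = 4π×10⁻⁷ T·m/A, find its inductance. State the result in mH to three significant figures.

For a thin toroid, L = μ₀N²A/(2πR).
L = (4π×10⁻⁷)(631)²(5.040×10^-4) / (2π×7.450×10^-2 m) = 5.387×10^-4 H.

L ≈ 0.539 mH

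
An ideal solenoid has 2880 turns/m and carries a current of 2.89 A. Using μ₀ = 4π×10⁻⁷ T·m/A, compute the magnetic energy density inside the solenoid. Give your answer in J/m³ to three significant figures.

B = μ₀nI = (4π×10⁻⁷)(2.880×10^3)(2.89) = 1.046×10^-2 T.
u = B²/(2μ₀) = (1.046×10^-2)²/(2×4π×10⁻⁷) = 43.53 J/m³.

u ≈ 43.5 J/m³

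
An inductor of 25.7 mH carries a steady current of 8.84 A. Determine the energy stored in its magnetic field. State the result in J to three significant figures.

U ≈ 1.00 J

Stored magnetic energy: U = ½LI².
U = ½(2.570×10^-2 H)(8.84 A)² = 1.004 J.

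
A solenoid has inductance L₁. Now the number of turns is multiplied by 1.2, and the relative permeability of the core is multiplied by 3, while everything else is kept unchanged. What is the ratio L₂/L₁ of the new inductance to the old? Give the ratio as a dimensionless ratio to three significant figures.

L₂/L₁ = 4.32

For a solenoid, L ∝ μᵣN²A/ℓ.
L₂/L₁ = (1.2)^2 × (3) = 4.32.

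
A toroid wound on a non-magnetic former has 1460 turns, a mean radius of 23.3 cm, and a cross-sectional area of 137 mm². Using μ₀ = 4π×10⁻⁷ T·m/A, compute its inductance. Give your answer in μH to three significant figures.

For a thin toroid, L = μ₀N²A/(2πR).
L = (4π×10⁻⁷)(1460)²(1.370×10^-4) / (2π×0.233 m) = 2.507×10^-4 H.

L ≈ 251 μH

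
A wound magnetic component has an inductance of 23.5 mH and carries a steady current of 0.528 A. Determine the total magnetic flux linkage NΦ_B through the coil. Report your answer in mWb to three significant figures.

NΦ_B ≈ 12.4 mWb

From L = NΦ_B/I, the flux linkage is NΦ_B = LI.
NΦ_B = (2.350×10^-2 H)(0.528 A) = 1.241×10^-2 Wb.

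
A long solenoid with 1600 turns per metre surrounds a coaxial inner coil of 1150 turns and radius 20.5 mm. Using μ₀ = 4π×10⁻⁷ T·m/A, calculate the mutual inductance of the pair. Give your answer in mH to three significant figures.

M ≈ 3.05 mH

The outer solenoid produces a uniform field B₁ = μ₀n₁I₁ across the inner coil,
so the flux linkage is N₂Φ = N₂B₁A₂ = μ₀n₁N₂A₂·I₁, giving M = μ₀n₁N₂A₂.
A₂ = πr² = π(2.050×10^-2 m)² = 1.320×10^-3 m².
M = (4π×10⁻⁷)(1600)(1150)(1.320×10^-3) = 3.053×10^-3 H.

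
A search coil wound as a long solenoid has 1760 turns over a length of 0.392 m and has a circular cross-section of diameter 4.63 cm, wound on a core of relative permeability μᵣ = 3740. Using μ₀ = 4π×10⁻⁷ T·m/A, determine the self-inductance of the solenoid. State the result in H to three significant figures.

L ≈ 62.5 H

A = π(d/2)² = π(2.315×10^-2 m)² = 1.684×10^-3 m².
For a long solenoid, L = μ₀μᵣN²A/ℓ.
L = (4π×10⁻⁷)(3740)(1760)²(1.684×10^-3)/(0.392 m) = 62.53 H.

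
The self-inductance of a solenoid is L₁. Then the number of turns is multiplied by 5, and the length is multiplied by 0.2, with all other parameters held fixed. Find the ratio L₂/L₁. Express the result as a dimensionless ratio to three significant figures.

L₂/L₁ = 125

For a solenoid, L ∝ μᵣN²A/ℓ.
L₂/L₁ = (5)^2 × (0.2)^-1 = 125.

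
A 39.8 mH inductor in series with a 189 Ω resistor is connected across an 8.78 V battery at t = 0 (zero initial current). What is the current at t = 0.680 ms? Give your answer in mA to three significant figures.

τ = L/R = 3.980×10^-2/189 = 2.106×10^-4 s; final current I_∞ = ε/R = 8.78/189 = 4.646×10^-2 A.
I(t) = I_∞(1 − e^(−t/τ)) with t/τ = 3.229.
I = (4.646×10^-2)(1 − e^(−3.229)) = 4.462×10^-2 A.

I ≈ 44.6 mA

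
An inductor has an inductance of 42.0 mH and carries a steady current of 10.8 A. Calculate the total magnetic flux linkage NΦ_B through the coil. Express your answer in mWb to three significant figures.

NΦ_B ≈ 454 mWb

From L = NΦ_B/I, the flux linkage is NΦ_B = LI.
NΦ_B = (4.200×10^-2 H)(10.8 A) = 0.4536 Wb.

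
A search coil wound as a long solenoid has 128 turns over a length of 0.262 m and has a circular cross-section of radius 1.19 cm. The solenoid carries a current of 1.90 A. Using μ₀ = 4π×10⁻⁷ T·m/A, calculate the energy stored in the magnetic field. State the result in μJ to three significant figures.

A = πr² = π(1.190×10^-2 m)² = 4.449×10^-4 m².
L = μ₀N²A/ℓ = (4π×10⁻⁷)(128)²(4.449×10^-4)/(0.262) = 3.496×10^-5 H.
U = ½LI² = ½(3.496×10^-5)(1.90)² = 6.310×10^-5 J.

U ≈ 63.1 μJ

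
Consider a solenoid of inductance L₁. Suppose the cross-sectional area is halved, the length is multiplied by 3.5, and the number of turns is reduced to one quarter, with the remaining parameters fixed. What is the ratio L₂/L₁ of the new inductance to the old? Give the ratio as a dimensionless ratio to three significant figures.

For a solenoid, L ∝ μᵣN²A/ℓ.
L₂/L₁ = (0.5) × (3.5)^-1 × (0.25)^2 = 0.00893.

L₂/L₁ = 0.00893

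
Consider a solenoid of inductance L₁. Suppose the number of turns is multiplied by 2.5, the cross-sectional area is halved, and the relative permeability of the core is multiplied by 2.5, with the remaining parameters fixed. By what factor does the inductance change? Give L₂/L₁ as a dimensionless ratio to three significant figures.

For a solenoid, L ∝ μᵣN²A/ℓ.
L₂/L₁ = (2.5)^2 × (0.5) × (2.5) = 7.81.

L₂/L₁ = 7.81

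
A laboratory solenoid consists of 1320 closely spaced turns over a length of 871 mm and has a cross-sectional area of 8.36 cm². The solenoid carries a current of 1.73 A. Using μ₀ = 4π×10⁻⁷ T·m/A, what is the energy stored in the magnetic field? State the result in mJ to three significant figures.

A = 8.36 cm² = 8.360×10^-4 m².
L = μ₀N²A/ℓ = (4π×10⁻⁷)(1320)²(8.360×10^-4)/(0.871) = 2.102×10^-3 H.
U = ½LI² = ½(2.102×10^-3)(1.73)² = 3.1449×10^-3 J.

U ≈ 3.14 mJ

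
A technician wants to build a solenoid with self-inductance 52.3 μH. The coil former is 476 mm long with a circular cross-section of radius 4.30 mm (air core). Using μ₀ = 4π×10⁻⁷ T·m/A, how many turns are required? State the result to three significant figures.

A = πr² = π(4.300×10^-3 m)² = 5.809×10^-5 m².
From L = μ₀N²A/ℓ, N = √(Lℓ / (μ₀A)).
N = √[(5.230×10^-5)(0.476) / ((4π×10⁻⁷)×5.809×10^-5)] = √(3.410×10^5) ≈ 584.0.

N ≈ 584 turns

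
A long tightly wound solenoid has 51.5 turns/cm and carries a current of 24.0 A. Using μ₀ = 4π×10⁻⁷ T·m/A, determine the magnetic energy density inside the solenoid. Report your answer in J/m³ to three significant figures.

B = μ₀nI = (4π×10⁻⁷)(5.150×10^3)(24.0) = 0.1553 T.
u = B²/(2μ₀) = (0.1553)²/(2×4π×10⁻⁷) = 9.599×10^3 J/m³.

u ≈ 9600 J/m³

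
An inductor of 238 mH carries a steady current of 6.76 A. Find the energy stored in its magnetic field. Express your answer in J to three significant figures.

U ≈ 5.44 J

Stored magnetic energy: U = ½LI².
U = ½(0.238 H)(6.76 A)² = 5.438 J.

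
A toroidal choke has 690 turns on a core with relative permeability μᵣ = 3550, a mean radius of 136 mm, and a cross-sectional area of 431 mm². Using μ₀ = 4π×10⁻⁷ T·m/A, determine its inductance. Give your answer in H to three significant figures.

For a thin toroid, L = μ₀μᵣN²A/(2πR).
L = (4π×10⁻⁷)(3550)(690)²(4.310×10^-4) / (2π×0.136 m) = 1.071 H.

L ≈ 1.07 H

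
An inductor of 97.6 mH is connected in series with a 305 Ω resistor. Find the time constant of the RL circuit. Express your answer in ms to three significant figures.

τ ≈ 0.320 ms

τ = L/R = (9.760×10^-2 H)/(305 Ω) = 3.200×10^-4 s.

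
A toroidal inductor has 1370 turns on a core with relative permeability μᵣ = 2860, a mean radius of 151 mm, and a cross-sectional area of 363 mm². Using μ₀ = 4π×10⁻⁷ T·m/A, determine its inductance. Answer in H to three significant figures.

For a thin toroid, L = μ₀μᵣN²A/(2πR).
L = (4π×10⁻⁷)(2860)(1370)²(3.630×10^-4) / (2π×0.151 m) = 2.581 H.

L ≈ 2.58 H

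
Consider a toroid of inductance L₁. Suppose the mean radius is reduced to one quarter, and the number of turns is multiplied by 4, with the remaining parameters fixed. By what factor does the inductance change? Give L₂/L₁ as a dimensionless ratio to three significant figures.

L₂/L₁ = 64.0

For a toroid, L ∝ μᵣN²A/R.
L₂/L₁ = (0.25)^-1 × (4)^2 = 64.0.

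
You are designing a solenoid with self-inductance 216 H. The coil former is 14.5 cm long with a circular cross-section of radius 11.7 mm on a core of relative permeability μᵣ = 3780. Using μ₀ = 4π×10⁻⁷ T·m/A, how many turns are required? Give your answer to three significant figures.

A = πr² = π(1.170×10^-2 m)² = 4.301×10^-4 m².
From L = μ₀μᵣN²A/ℓ, N = √(Lℓ / (μ₀μᵣA)).
N = √[(216)(0.145) / ((4π×10⁻⁷)(3780)×4.301×10^-4)] = √(1.533×10^7) ≈ 3915.6.

N ≈ 3920 turns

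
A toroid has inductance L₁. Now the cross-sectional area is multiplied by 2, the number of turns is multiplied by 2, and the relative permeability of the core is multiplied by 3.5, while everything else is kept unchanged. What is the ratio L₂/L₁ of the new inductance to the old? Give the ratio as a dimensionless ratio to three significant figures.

L₂/L₁ = 28.0

For a toroid, L ∝ μᵣN²A/R.
L₂/L₁ = (2) × (2)^2 × (3.5) = 28.0.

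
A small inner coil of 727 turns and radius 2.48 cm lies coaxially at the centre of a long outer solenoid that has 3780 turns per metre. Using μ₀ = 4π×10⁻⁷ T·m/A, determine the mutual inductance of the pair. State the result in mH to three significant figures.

The outer solenoid produces a uniform field B₁ = μ₀n₁I₁ across the inner coil,
so the flux linkage is N₂Φ = N₂B₁A₂ = μ₀n₁N₂A₂·I₁, giving M = μ₀n₁N₂A₂.
A₂ = πr² = π(2.480×10^-2 m)² = 1.932×10^-3 m².
M = (4π×10⁻⁷)(3780)(727)(1.932×10^-3) = 6.673×10^-3 H.

M ≈ 6.67 mH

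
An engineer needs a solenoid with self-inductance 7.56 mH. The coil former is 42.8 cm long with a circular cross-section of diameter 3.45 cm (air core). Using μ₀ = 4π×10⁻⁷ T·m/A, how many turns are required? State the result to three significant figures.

N ≈ 1660 turns

A = π(d/2)² = π(1.725×10^-2 m)² = 9.348×10^-4 m².
From L = μ₀N²A/ℓ, N = √(Lℓ / (μ₀A)).
N = √[(7.560×10^-3)(0.428) / ((4π×10⁻⁷)×9.348×10^-4)] = √(2.754×10^6) ≈ 1659.6.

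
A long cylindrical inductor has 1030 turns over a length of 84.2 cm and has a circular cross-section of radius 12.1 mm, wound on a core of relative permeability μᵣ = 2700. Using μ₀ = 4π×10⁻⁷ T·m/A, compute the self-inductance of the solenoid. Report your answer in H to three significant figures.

A = πr² = π(1.210×10^-2 m)² = 4.600×10^-4 m².
For a long solenoid, L = μ₀μᵣN²A/ℓ.
L = (4π×10⁻⁷)(2700)(1030)²(4.600×10^-4)/(0.842 m) = 1.966 H.

L ≈ 1.97 H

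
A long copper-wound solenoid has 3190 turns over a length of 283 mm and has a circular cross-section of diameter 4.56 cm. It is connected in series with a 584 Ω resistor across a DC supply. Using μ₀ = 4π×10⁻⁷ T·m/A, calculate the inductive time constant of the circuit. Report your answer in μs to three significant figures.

τ ≈ 126 μs

A = π(d/2)² = π(2.280×10^-2 m)² = 1.633×10^-3 m².
L = μ₀N²A/ℓ = (4π×10⁻⁷)(3190)²(1.633×10^-3)/(0.283) = 7.379×10^-2 H.
τ = L/R = (7.379×10^-2)/(584) = 1.264×10^-4 s.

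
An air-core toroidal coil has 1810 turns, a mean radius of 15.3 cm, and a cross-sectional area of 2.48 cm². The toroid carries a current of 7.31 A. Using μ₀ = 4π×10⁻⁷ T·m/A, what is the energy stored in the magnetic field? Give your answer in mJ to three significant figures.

L = μ₀N²A/(2πR) = (4π×10⁻⁷)(1810)²(2.480×10^-4)/(2π×0.153) = 1.062×10^-3 H.
U = ½LI² = ½(1.062×10^-3)(7.31)² = 2.838×10^-2 J.

U ≈ 28.4 mJ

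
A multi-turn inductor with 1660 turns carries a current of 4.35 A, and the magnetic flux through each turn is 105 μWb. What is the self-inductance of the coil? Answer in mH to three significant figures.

L ≈ 40.1 mH

Self-inductance is defined by L = NΦ_B/I (flux linkage over current).
L = (1660)(1.050×10^-4 Wb)/(4.35 A) = 4.007×10^-2 H.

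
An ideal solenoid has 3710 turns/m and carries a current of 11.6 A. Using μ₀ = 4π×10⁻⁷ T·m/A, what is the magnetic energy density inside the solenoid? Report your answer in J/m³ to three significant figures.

u ≈ 1160 J/m³

B = μ₀nI = (4π×10⁻⁷)(3.710×10^3)(11.6) = 5.408×10^-2 T.
u = B²/(2μ₀) = (5.408×10^-2)²/(2×4π×10⁻⁷) = 1.164×10^3 J/m³.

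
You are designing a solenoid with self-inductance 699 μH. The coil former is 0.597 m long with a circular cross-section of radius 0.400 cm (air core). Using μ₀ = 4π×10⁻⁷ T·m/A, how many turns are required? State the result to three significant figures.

A = πr² = π(4.000×10^-3 m)² = 5.027×10^-5 m².
From L = μ₀N²A/ℓ, N = √(Lℓ / (μ₀A)).
N = √[(6.990×10^-4)(0.597) / ((4π×10⁻⁷)×5.027×10^-5)] = √(6.607×10^6) ≈ 2570.3.

N ≈ 2570 turns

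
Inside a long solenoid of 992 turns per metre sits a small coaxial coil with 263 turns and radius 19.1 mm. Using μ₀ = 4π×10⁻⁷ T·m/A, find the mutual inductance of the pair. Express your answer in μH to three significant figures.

The outer solenoid produces a uniform field B₁ = μ₀n₁I₁ across the inner coil,
so the flux linkage is N₂Φ = N₂B₁A₂ = μ₀n₁N₂A₂·I₁, giving M = μ₀n₁N₂A₂.
A₂ = πr² = π(1.910×10^-2 m)² = 1.146×10^-3 m².
M = (4π×10⁻⁷)(992)(263)(1.146×10^-3) = 3.757×10^-4 H.

M ≈ 376 μH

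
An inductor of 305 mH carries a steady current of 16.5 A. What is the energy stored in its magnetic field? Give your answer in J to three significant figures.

U ≈ 41.5 J

Stored magnetic energy: U = ½LI².
U = ½(0.305 H)(16.5 A)² = 41.52 J.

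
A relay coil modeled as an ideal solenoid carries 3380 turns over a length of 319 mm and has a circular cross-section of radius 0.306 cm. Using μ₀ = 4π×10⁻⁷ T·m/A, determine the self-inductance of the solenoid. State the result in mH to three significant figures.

L ≈ 1.32 mH

A = πr² = π(3.060×10^-3 m)² = 2.942×10^-5 m².
For a long solenoid, L = μ₀N²A/ℓ.
L = (4π×10⁻⁷)(3380)²(2.942×10^-5)/(0.319 m) = 1.324×10^-3 H.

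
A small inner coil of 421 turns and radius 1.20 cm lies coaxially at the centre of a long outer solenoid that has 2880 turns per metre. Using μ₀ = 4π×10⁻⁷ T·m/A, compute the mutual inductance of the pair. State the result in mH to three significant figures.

The outer solenoid produces a uniform field B₁ = μ₀n₁I₁ across the inner coil,
so the flux linkage is N₂Φ = N₂B₁A₂ = μ₀n₁N₂A₂·I₁, giving M = μ₀n₁N₂A₂.
A₂ = πr² = π(1.200×10^-2 m)² = 4.524×10^-4 m².
M = (4π×10⁻⁷)(2880)(421)(4.524×10^-4) = 6.893×10^-4 H.

M ≈ 0.689 mH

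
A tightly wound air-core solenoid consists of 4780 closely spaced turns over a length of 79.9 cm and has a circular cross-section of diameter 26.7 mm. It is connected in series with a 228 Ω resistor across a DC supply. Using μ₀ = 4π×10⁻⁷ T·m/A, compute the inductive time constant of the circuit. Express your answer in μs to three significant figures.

A = π(d/2)² = π(1.335×10^-2 m)² = 5.599×10^-4 m².
L = μ₀N²A/ℓ = (4π×10⁻⁷)(4780)²(5.599×10^-4)/(0.799) = 2.012×10^-2 H.
τ = L/R = (2.012×10^-2)/(228) = 8.8246×10^-5 s.

τ ≈ 88.2 μs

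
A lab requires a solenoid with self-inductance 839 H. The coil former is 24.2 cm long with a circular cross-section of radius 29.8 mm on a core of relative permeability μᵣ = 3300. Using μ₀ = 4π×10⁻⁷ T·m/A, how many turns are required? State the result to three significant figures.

N ≈ 4190 turns

A = πr² = π(2.980×10^-2 m)² = 2.790×10^-3 m².
From L = μ₀μᵣN²A/ℓ, N = √(Lℓ / (μ₀μᵣA)).
N = √[(839)(0.242) / ((4π×10⁻⁷)(3300)×2.790×10^-3)] = √(1.75498×10^7) ≈ 4189.2.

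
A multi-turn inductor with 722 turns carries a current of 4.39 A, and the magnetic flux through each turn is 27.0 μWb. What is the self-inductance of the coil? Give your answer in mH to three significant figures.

L ≈ 4.44 mH

Self-inductance is defined by L = NΦ_B/I (flux linkage over current).
L = (722)(2.700×10^-5 Wb)/(4.39 A) = 4.441×10^-3 H.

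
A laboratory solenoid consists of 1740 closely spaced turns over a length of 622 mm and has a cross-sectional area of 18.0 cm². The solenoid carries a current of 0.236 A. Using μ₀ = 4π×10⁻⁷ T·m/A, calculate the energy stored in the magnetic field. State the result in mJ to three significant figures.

U ≈ 0.307 mJ

A = 18.0 cm² = 1.800×10^-3 m².
L = μ₀N²A/ℓ = (4π×10⁻⁷)(1740)²(1.800×10^-3)/(0.622) = 1.101×10^-2 H.
U = ½LI² = ½(1.101×10^-2)(0.236)² = 3.066×10^-4 J.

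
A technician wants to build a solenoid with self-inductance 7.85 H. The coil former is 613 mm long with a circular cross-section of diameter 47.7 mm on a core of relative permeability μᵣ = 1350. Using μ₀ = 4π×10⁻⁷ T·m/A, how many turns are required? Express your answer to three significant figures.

A = π(d/2)² = π(2.385×10^-2 m)² = 1.787×10^-3 m².
From L = μ₀μᵣN²A/ℓ, N = √(Lℓ / (μ₀μᵣA)).
N = √[(7.85)(0.613) / ((4π×10⁻⁷)(1350)×1.787×10^-3)] = √(1.587×10^6) ≈ 1259.9.

N ≈ 1260 turns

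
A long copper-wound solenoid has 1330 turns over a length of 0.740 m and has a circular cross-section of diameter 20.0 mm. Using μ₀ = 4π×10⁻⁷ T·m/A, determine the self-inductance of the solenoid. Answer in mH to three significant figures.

A = π(d/2)² = π(1.000×10^-2 m)² = 3.142×10^-4 m².
For a long solenoid, L = μ₀N²A/ℓ.
L = (4π×10⁻⁷)(1330)²(3.142×10^-4)/(0.74 m) = 9.437×10^-4 H.

L ≈ 0.944 mH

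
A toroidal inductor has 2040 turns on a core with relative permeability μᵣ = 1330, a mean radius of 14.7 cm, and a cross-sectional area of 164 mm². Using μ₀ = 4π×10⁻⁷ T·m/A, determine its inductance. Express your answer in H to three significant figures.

L ≈ 1.24 H

For a thin toroid, L = μ₀μᵣN²A/(2πR).
L = (4π×10⁻⁷)(1330)(2040)²(1.640×10^-4) / (2π×0.147 m) = 1.235 H.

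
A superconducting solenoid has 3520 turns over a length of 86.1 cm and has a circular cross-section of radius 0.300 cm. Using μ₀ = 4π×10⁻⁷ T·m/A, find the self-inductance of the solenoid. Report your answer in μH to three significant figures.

A = πr² = π(3.000×10^-3 m)² = 2.827×10^-5 m².
For a long solenoid, L = μ₀N²A/ℓ.
L = (4π×10⁻⁷)(3520)²(2.827×10^-5)/(0.861 m) = 5.113×10^-4 H.

L ≈ 511 μH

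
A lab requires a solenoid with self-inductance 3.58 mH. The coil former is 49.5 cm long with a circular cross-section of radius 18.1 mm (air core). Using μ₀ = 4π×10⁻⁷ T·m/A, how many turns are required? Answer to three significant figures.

N ≈ 1170 turns

A = πr² = π(1.810×10^-2 m)² = 1.029×10^-3 m².
From L = μ₀N²A/ℓ, N = √(Lℓ / (μ₀A)).
N = √[(3.580×10^-3)(0.495) / ((4π×10⁻⁷)×1.029×10^-3)] = √(1.370×10^6) ≈ 1170.5.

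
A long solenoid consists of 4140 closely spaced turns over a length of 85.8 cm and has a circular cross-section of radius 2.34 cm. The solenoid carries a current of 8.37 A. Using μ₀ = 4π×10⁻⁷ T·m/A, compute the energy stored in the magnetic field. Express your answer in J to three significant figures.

A = πr² = π(2.340×10^-2 m)² = 1.720×10^-3 m².
L = μ₀N²A/ℓ = (4π×10⁻⁷)(4140)²(1.720×10^-3)/(0.858) = 4.318×10^-2 H.
U = ½LI² = ½(4.318×10^-2)(8.37)² = 1.513 J.

U ≈ 1.51 J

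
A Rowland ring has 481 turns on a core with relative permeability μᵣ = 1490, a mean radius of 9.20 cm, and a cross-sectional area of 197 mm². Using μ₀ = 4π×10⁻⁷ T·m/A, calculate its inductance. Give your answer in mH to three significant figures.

L ≈ 148 mH

For a thin toroid, L = μ₀μᵣN²A/(2πR).
L = (4π×10⁻⁷)(1490)(481)²(1.970×10^-4) / (2π×9.200×10^-2 m) = 0.1476 H.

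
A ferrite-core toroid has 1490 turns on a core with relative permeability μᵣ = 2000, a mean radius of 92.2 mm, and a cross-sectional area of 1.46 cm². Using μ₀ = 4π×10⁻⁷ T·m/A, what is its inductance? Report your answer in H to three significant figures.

L ≈ 1.41 H

For a thin toroid, L = μ₀μᵣN²A/(2πR).
L = (4π×10⁻⁷)(2000)(1490)²(1.460×10^-4) / (2π×9.220×10^-2 m) = 1.406 H.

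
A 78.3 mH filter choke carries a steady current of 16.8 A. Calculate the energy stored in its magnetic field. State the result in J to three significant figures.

U ≈ 11.0 J

Stored magnetic energy: U = ½LI².
U = ½(7.830×10^-2 H)(16.8 A)² = 11.0497 J.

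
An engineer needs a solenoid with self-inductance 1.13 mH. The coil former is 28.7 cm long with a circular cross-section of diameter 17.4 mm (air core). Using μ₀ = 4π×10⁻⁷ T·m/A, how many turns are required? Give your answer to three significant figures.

A = π(d/2)² = π(8.700×10^-3 m)² = 2.378×10^-4 m².
From L = μ₀N²A/ℓ, N = √(Lℓ / (μ₀A)).
N = √[(1.130×10^-3)(0.287) / ((4π×10⁻⁷)×2.378×10^-4)] = √(1.085×10^6) ≈ 1041.8.

N ≈ 1040 turns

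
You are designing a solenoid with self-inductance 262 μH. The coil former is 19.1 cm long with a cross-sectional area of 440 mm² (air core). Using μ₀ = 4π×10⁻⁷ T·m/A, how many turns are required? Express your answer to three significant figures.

N ≈ 301 turns

A = 440 mm² = 4.400×10^-4 m².
From L = μ₀N²A/ℓ, N = √(Lℓ / (μ₀A)).
N = √[(2.620×10^-4)(0.191) / ((4π×10⁻⁷)×4.400×10^-4)] = √(9.050×10^4) ≈ 300.8.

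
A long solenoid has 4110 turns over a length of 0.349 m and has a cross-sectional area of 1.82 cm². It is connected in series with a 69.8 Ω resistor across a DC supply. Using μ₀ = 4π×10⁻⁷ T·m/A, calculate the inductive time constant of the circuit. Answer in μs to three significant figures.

A = 1.82 cm² = 1.820×10^-4 m².
L = μ₀N²A/ℓ = (4π×10⁻⁷)(4110)²(1.820×10^-4)/(0.349) = 1.107×10^-2 H.
τ = L/R = (1.107×10^-2)/(69.8) = 1.586×10^-4 s.

τ ≈ 159 μs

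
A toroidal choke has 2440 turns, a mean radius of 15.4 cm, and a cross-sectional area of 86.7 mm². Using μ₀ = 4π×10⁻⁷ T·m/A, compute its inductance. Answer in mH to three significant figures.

L ≈ 0.670 mH

For a thin toroid, L = μ₀N²A/(2πR).
L = (4π×10⁻⁷)(2440)²(8.670×10^-5) / (2π×0.154 m) = 6.704×10^-4 H.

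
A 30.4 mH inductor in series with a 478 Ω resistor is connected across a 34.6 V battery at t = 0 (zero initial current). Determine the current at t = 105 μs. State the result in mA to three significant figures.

τ = L/R = 3.040×10^-2/478 = 6.360×10^-5 s; final current I_∞ = ε/R = 34.6/478 = 7.238×10^-2 A.
I(t) = I_∞(1 − e^(−t/τ)) with t/τ = 1.651.
I = (7.238×10^-2)(1 − e^(−1.651)) = 5.850×10^-2 A.

I ≈ 58.5 mA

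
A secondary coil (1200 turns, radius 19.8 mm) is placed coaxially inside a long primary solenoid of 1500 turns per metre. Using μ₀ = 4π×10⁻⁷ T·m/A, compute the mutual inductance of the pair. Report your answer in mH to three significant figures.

The outer solenoid produces a uniform field B₁ = μ₀n₁I₁ across the inner coil,
so the flux linkage is N₂Φ = N₂B₁A₂ = μ₀n₁N₂A₂·I₁, giving M = μ₀n₁N₂A₂.
A₂ = πr² = π(1.980×10^-2 m)² = 1.232×10^-3 m².
M = (4π×10⁻⁷)(1500)(1200)(1.232×10^-3) = 2.786×10^-3 H.

M ≈ 2.79 mH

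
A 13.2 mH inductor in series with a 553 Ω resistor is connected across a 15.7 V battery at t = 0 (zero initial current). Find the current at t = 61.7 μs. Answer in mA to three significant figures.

I ≈ 26.2 mA

τ = L/R = 1.320×10^-2/553 = 2.387×10^-5 s; final current I_∞ = ε/R = 15.7/553 = 2.839×10^-2 A.
I(t) = I_∞(1 − e^(−t/τ)) with t/τ = 2.585.
I = (2.839×10^-2)(1 − e^(−2.585)) = 2.62497×10^-2 A.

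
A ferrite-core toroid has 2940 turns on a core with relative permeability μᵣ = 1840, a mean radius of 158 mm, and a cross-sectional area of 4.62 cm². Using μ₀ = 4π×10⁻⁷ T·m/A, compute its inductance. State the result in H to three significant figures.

For a thin toroid, L = μ₀μᵣN²A/(2πR).
L = (4π×10⁻⁷)(1840)(2940)²(4.620×10^-4) / (2π×0.158 m) = 9.301 H.

L ≈ 9.30 H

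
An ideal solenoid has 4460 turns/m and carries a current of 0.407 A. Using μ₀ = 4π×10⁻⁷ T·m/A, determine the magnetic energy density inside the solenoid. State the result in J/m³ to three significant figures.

u ≈ 2.07 J/m³

B = μ₀nI = (4π×10⁻⁷)(4.460×10^3)(0.407) = 2.281×10^-3 T.
u = B²/(2μ₀) = (2.281×10^-3)²/(2×4π×10⁻⁷) = 2.07 J/m³.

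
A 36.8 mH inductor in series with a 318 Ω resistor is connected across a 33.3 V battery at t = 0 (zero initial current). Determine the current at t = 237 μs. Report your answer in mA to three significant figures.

τ = L/R = 3.680×10^-2/318 = 1.157×10^-4 s; final current I_∞ = ε/R = 33.3/318 = 0.1047 A.
I(t) = I_∞(1 − e^(−t/τ)) with t/τ = 2.048.
I = (0.1047)(1 − e^(−2.048)) = 9.121×10^-2 A.

I ≈ 91.2 mA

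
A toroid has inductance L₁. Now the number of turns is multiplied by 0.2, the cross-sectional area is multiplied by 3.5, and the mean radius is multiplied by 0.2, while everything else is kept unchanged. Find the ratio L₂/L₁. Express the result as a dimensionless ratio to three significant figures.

For a toroid, L ∝ μᵣN²A/R.
L₂/L₁ = (0.2)^2 × (3.5) × (0.2)^-1 = 0.700.

L₂/L₁ = 0.700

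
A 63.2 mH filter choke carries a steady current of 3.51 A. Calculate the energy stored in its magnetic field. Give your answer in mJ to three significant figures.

Stored magnetic energy: U = ½LI².
U = ½(6.320×10^-2 H)(3.51 A)² = 0.3893 J.

U ≈ 389 mJ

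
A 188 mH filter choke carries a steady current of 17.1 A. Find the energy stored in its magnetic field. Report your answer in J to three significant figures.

Stored magnetic energy: U = ½LI².
U = ½(0.188 H)(17.1 A)² = 27.49 J.

U ≈ 27.5 J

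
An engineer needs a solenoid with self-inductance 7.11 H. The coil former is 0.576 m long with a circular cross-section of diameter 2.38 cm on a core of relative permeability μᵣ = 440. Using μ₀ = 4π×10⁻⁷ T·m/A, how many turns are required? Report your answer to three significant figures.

N ≈ 4080 turns

A = π(d/2)² = π(1.190×10^-2 m)² = 4.449×10^-4 m².
From L = μ₀μᵣN²A/ℓ, N = √(Lℓ / (μ₀μᵣA)).
N = √[(7.11)(0.576) / ((4π×10⁻⁷)(440)×4.449×10^-4)] = √(1.6649×10^7) ≈ 4080.3.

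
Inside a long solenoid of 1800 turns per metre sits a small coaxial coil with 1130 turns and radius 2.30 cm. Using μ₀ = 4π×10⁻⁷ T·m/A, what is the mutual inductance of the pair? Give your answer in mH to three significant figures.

M ≈ 4.25 mH

The outer solenoid produces a uniform field B₁ = μ₀n₁I₁ across the inner coil,
so the flux linkage is N₂Φ = N₂B₁A₂ = μ₀n₁N₂A₂·I₁, giving M = μ₀n₁N₂A₂.
A₂ = πr² = π(2.300×10^-2 m)² = 1.662×10^-3 m².
M = (4π×10⁻⁷)(1800)(1130)(1.662×10^-3) = 4.248×10^-3 H.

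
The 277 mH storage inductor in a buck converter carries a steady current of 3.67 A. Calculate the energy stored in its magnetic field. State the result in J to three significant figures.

U ≈ 1.87 J

Stored magnetic energy: U = ½LI².
U = ½(0.277 H)(3.67 A)² = 1.865 J.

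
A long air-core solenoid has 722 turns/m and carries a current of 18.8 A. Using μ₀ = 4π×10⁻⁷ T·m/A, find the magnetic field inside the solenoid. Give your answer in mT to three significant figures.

B ≈ 17.1 mT

Inside a long solenoid, B = μ₀nI.
B = (4π×10⁻⁷)(722 m⁻¹)(18.8 A) = 1.706×10^-2 T.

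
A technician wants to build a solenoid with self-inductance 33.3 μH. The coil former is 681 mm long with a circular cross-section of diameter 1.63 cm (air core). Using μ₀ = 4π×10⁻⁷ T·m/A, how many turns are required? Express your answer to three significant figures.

N ≈ 294 turns

A = π(d/2)² = π(8.150×10^-3 m)² = 2.087×10^-4 m².
From L = μ₀N²A/ℓ, N = √(Lℓ / (μ₀A)).
N = √[(3.330×10^-5)(0.681) / ((4π×10⁻⁷)×2.087×10^-4)] = √(8.648×10^4) ≈ 294.1.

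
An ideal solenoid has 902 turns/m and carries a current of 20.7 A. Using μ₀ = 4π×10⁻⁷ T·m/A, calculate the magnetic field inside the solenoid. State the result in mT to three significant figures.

B ≈ 23.5 mT

Inside a long solenoid, B = μ₀nI.
B = (4π×10⁻⁷)(902 m⁻¹)(20.7 A) = 2.346×10^-2 T.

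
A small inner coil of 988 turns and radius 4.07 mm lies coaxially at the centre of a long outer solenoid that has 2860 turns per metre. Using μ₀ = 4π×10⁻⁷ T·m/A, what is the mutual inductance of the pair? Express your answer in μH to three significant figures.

M ≈ 185 μH

The outer solenoid produces a uniform field B₁ = μ₀n₁I₁ across the inner coil,
so the flux linkage is N₂Φ = N₂B₁A₂ = μ₀n₁N₂A₂·I₁, giving M = μ₀n₁N₂A₂.
A₂ = πr² = π(4.070×10^-3 m)² = 5.204×10^-5 m².
M = (4π×10⁻⁷)(2860)(988)(5.204×10^-5) = 1.848×10^-4 H.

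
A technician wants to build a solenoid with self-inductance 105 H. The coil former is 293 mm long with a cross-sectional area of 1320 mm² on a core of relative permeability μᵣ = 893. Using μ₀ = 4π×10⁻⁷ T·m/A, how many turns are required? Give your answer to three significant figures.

N ≈ 4560 turns

A = 1320 mm² = 1.320×10^-3 m².
From L = μ₀μᵣN²A/ℓ, N = √(Lℓ / (μ₀μᵣA)).
N = √[(105)(0.293) / ((4π×10⁻⁷)(893)×1.320×10^-3)] = √(2.077×10^7) ≈ 4557.3.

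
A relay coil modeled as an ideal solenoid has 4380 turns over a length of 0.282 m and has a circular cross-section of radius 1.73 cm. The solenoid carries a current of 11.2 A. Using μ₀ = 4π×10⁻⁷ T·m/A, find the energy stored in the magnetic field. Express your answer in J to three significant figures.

U ≈ 5.04 J

A = πr² = π(1.730×10^-2 m)² = 9.402×10^-4 m².
L = μ₀N²A/ℓ = (4π×10⁻⁷)(4380)²(9.402×10^-4)/(0.282) = 8.038×10^-2 H.
U = ½LI² = ½(8.038×10^-2)(11.2)² = 5.041 J.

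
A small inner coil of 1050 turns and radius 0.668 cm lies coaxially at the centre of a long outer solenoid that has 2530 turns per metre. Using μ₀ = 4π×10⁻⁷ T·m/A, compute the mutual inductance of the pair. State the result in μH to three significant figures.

The outer solenoid produces a uniform field B₁ = μ₀n₁I₁ across the inner coil,
so the flux linkage is N₂Φ = N₂B₁A₂ = μ₀n₁N₂A₂·I₁, giving M = μ₀n₁N₂A₂.
A₂ = πr² = π(6.680×10^-3 m)² = 1.402×10^-4 m².
M = (4π×10⁻⁷)(2530)(1050)(1.402×10^-4) = 4.680×10^-4 H.

M ≈ 468 μH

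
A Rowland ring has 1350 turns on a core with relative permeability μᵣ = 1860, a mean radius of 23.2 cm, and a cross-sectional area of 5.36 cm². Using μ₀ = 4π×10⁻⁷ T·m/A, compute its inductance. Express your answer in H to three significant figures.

For a thin toroid, L = μ₀μᵣN²A/(2πR).
L = (4π×10⁻⁷)(1860)(1350)²(5.360×10^-4) / (2π×0.232 m) = 1.566 H.

L ≈ 1.57 H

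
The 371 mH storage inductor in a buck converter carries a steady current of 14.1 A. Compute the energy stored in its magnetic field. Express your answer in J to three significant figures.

Stored magnetic energy: U = ½LI².
U = ½(0.371 H)(14.1 A)² = 36.88 J.

U ≈ 36.9 J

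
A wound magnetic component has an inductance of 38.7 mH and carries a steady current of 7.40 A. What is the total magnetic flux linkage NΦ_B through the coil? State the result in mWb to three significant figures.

NΦ_B ≈ 286 mWb

From L = NΦ_B/I, the flux linkage is NΦ_B = LI.
NΦ_B = (3.870×10^-2 H)(7.40 A) = 0.2864 Wb.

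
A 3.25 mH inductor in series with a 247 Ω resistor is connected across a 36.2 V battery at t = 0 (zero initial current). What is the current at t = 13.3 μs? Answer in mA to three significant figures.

I ≈ 93.2 mA

τ = L/R = 3.250×10^-3/247 = 1.316×10^-5 s; final current I_∞ = ε/R = 36.2/247 = 0.1466 A.
I(t) = I_∞(1 − e^(−t/τ)) with t/τ = 1.011.
I = (0.1466)(1 − e^(−1.011)) = 9.322×10^-2 A.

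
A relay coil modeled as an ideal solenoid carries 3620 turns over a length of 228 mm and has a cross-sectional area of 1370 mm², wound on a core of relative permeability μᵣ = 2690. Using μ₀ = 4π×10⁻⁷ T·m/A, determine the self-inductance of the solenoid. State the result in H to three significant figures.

L ≈ 266 H

A = 1370 mm² = 1.370×10^-3 m².
For a long solenoid, L = μ₀μᵣN²A/ℓ.
L = (4π×10⁻⁷)(2690)(3620)²(1.370×10^-3)/(0.228 m) = 266.2 H.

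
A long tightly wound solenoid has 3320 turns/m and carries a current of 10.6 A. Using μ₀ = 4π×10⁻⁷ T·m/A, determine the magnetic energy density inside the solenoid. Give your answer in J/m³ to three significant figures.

u ≈ 778 J/m³

B = μ₀nI = (4π×10⁻⁷)(3.320×10^3)(10.6) = 4.422×10^-2 T.
u = B²/(2μ₀) = (4.422×10^-2)²/(2×4π×10⁻⁷) = 778.2 J/m³.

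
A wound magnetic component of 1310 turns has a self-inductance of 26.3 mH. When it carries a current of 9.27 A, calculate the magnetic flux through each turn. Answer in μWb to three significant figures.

Φ_B ≈ 186 μWb

From L = NΦ_B/I, the flux per turn is Φ_B = LI/N.
Φ_B = (2.630×10^-2 H)(9.27 A)/1310 = 1.861×10^-4 Wb.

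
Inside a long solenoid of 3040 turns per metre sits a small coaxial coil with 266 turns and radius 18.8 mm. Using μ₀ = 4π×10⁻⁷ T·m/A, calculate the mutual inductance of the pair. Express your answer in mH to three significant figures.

The outer solenoid produces a uniform field B₁ = μ₀n₁I₁ across the inner coil,
so the flux linkage is N₂Φ = N₂B₁A₂ = μ₀n₁N₂A₂·I₁, giving M = μ₀n₁N₂A₂.
A₂ = πr² = π(1.880×10^-2 m)² = 1.110×10^-3 m².
M = (4π×10⁻⁷)(3040)(266)(1.110×10^-3) = 1.128×10^-3 H.

M ≈ 1.13 mH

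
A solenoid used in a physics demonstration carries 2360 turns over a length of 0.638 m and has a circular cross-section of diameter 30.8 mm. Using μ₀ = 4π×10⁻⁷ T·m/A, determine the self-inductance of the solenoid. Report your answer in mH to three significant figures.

A = π(d/2)² = π(1.540×10^-2 m)² = 7.451×10^-4 m².
For a long solenoid, L = μ₀N²A/ℓ.
L = (4π×10⁻⁷)(2360)²(7.451×10^-4)/(0.638 m) = 8.173×10^-3 H.

L ≈ 8.17 mH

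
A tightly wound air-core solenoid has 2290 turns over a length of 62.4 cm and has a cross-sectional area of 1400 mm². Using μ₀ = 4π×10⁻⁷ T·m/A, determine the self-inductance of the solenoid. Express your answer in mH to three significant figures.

A = 1400 mm² = 1.400×10^-3 m².
For a long solenoid, L = μ₀N²A/ℓ.
L = (4π×10⁻⁷)(2290)²(1.400×10^-3)/(0.624 m) = 1.479×10^-2 H.

L ≈ 14.8 mH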